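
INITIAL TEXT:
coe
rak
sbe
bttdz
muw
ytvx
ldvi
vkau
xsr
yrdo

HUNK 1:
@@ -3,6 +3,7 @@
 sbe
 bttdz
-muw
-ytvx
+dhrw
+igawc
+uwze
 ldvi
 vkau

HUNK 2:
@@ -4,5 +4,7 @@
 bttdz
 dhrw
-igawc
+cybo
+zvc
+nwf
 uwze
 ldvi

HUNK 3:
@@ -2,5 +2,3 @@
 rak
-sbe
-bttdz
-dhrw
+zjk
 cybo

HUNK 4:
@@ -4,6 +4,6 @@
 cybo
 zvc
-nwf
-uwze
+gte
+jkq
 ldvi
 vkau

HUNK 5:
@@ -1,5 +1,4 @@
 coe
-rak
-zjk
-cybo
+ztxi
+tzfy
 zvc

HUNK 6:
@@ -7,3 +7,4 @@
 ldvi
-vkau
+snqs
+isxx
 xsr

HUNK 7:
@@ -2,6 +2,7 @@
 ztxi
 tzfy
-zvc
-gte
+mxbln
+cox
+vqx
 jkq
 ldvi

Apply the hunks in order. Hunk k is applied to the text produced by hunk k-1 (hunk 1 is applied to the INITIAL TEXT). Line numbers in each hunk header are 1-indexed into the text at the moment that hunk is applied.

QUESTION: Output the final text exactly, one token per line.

Hunk 1: at line 3 remove [muw,ytvx] add [dhrw,igawc,uwze] -> 11 lines: coe rak sbe bttdz dhrw igawc uwze ldvi vkau xsr yrdo
Hunk 2: at line 4 remove [igawc] add [cybo,zvc,nwf] -> 13 lines: coe rak sbe bttdz dhrw cybo zvc nwf uwze ldvi vkau xsr yrdo
Hunk 3: at line 2 remove [sbe,bttdz,dhrw] add [zjk] -> 11 lines: coe rak zjk cybo zvc nwf uwze ldvi vkau xsr yrdo
Hunk 4: at line 4 remove [nwf,uwze] add [gte,jkq] -> 11 lines: coe rak zjk cybo zvc gte jkq ldvi vkau xsr yrdo
Hunk 5: at line 1 remove [rak,zjk,cybo] add [ztxi,tzfy] -> 10 lines: coe ztxi tzfy zvc gte jkq ldvi vkau xsr yrdo
Hunk 6: at line 7 remove [vkau] add [snqs,isxx] -> 11 lines: coe ztxi tzfy zvc gte jkq ldvi snqs isxx xsr yrdo
Hunk 7: at line 2 remove [zvc,gte] add [mxbln,cox,vqx] -> 12 lines: coe ztxi tzfy mxbln cox vqx jkq ldvi snqs isxx xsr yrdo

Answer: coe
ztxi
tzfy
mxbln
cox
vqx
jkq
ldvi
snqs
isxx
xsr
yrdo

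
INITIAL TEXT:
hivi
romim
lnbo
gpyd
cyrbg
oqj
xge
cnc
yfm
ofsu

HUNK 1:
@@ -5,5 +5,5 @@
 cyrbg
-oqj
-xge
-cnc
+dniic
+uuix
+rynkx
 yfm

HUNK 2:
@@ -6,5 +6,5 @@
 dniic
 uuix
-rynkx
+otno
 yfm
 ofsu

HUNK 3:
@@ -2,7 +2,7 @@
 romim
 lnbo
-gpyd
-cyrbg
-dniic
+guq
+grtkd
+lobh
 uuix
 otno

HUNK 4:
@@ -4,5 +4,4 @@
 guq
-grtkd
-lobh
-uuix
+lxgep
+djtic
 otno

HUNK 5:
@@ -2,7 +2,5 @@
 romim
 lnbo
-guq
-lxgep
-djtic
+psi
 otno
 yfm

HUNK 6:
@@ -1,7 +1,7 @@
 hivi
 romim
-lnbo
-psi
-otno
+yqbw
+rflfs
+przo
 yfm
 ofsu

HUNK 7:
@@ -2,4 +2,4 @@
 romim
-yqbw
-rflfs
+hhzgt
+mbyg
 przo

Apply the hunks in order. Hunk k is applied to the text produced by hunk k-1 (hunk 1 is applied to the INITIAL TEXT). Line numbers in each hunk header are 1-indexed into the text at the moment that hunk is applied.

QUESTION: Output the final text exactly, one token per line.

Hunk 1: at line 5 remove [oqj,xge,cnc] add [dniic,uuix,rynkx] -> 10 lines: hivi romim lnbo gpyd cyrbg dniic uuix rynkx yfm ofsu
Hunk 2: at line 6 remove [rynkx] add [otno] -> 10 lines: hivi romim lnbo gpyd cyrbg dniic uuix otno yfm ofsu
Hunk 3: at line 2 remove [gpyd,cyrbg,dniic] add [guq,grtkd,lobh] -> 10 lines: hivi romim lnbo guq grtkd lobh uuix otno yfm ofsu
Hunk 4: at line 4 remove [grtkd,lobh,uuix] add [lxgep,djtic] -> 9 lines: hivi romim lnbo guq lxgep djtic otno yfm ofsu
Hunk 5: at line 2 remove [guq,lxgep,djtic] add [psi] -> 7 lines: hivi romim lnbo psi otno yfm ofsu
Hunk 6: at line 1 remove [lnbo,psi,otno] add [yqbw,rflfs,przo] -> 7 lines: hivi romim yqbw rflfs przo yfm ofsu
Hunk 7: at line 2 remove [yqbw,rflfs] add [hhzgt,mbyg] -> 7 lines: hivi romim hhzgt mbyg przo yfm ofsu

Answer: hivi
romim
hhzgt
mbyg
przo
yfm
ofsu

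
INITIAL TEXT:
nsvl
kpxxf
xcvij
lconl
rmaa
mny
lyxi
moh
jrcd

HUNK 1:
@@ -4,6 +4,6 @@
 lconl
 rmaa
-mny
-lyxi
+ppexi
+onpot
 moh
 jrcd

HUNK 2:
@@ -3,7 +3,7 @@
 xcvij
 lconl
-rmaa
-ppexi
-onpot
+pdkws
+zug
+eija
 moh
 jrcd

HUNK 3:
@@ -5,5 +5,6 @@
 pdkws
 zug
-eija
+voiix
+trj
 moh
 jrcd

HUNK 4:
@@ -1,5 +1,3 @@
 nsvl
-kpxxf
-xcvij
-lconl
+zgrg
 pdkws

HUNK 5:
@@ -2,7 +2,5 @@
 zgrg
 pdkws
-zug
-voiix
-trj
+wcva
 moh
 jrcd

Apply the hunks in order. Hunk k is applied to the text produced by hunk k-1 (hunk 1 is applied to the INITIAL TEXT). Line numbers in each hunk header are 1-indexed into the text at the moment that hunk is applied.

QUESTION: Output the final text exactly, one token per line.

Answer: nsvl
zgrg
pdkws
wcva
moh
jrcd

Derivation:
Hunk 1: at line 4 remove [mny,lyxi] add [ppexi,onpot] -> 9 lines: nsvl kpxxf xcvij lconl rmaa ppexi onpot moh jrcd
Hunk 2: at line 3 remove [rmaa,ppexi,onpot] add [pdkws,zug,eija] -> 9 lines: nsvl kpxxf xcvij lconl pdkws zug eija moh jrcd
Hunk 3: at line 5 remove [eija] add [voiix,trj] -> 10 lines: nsvl kpxxf xcvij lconl pdkws zug voiix trj moh jrcd
Hunk 4: at line 1 remove [kpxxf,xcvij,lconl] add [zgrg] -> 8 lines: nsvl zgrg pdkws zug voiix trj moh jrcd
Hunk 5: at line 2 remove [zug,voiix,trj] add [wcva] -> 6 lines: nsvl zgrg pdkws wcva moh jrcd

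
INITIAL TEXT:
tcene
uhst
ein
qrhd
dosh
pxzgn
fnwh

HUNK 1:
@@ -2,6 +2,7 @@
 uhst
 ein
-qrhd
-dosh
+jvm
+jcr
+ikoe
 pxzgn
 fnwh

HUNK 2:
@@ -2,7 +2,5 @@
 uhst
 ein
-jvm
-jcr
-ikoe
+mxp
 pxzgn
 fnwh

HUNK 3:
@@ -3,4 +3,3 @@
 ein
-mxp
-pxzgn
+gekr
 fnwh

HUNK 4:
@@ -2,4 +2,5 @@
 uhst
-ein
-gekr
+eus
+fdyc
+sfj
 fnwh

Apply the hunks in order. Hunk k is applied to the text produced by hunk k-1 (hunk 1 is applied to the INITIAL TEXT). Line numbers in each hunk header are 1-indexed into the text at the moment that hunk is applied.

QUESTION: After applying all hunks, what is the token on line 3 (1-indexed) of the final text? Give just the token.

Hunk 1: at line 2 remove [qrhd,dosh] add [jvm,jcr,ikoe] -> 8 lines: tcene uhst ein jvm jcr ikoe pxzgn fnwh
Hunk 2: at line 2 remove [jvm,jcr,ikoe] add [mxp] -> 6 lines: tcene uhst ein mxp pxzgn fnwh
Hunk 3: at line 3 remove [mxp,pxzgn] add [gekr] -> 5 lines: tcene uhst ein gekr fnwh
Hunk 4: at line 2 remove [ein,gekr] add [eus,fdyc,sfj] -> 6 lines: tcene uhst eus fdyc sfj fnwh
Final line 3: eus

Answer: eus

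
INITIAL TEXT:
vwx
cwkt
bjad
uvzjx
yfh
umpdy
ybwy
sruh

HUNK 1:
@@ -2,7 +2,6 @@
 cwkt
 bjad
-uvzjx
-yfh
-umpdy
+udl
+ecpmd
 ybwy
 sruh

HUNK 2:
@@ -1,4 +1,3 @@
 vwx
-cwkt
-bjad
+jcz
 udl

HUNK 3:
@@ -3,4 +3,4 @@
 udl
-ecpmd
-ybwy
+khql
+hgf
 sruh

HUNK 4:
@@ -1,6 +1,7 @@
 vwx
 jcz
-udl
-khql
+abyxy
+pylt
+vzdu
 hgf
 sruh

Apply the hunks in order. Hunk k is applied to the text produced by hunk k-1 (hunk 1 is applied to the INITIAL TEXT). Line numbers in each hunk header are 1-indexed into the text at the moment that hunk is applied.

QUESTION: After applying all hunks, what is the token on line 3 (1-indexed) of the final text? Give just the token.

Hunk 1: at line 2 remove [uvzjx,yfh,umpdy] add [udl,ecpmd] -> 7 lines: vwx cwkt bjad udl ecpmd ybwy sruh
Hunk 2: at line 1 remove [cwkt,bjad] add [jcz] -> 6 lines: vwx jcz udl ecpmd ybwy sruh
Hunk 3: at line 3 remove [ecpmd,ybwy] add [khql,hgf] -> 6 lines: vwx jcz udl khql hgf sruh
Hunk 4: at line 1 remove [udl,khql] add [abyxy,pylt,vzdu] -> 7 lines: vwx jcz abyxy pylt vzdu hgf sruh
Final line 3: abyxy

Answer: abyxy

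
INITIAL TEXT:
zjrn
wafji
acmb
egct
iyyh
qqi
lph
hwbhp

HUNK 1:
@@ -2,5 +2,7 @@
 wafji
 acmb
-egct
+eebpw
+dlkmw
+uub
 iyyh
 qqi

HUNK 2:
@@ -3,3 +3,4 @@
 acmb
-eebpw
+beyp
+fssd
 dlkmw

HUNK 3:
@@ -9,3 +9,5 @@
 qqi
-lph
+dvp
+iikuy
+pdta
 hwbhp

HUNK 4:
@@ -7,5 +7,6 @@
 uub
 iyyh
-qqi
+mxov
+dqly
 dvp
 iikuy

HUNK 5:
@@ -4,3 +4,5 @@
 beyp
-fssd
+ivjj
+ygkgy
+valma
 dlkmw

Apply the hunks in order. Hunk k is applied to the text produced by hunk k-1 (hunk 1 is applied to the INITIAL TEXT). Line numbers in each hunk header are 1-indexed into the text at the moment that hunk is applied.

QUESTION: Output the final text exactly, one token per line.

Answer: zjrn
wafji
acmb
beyp
ivjj
ygkgy
valma
dlkmw
uub
iyyh
mxov
dqly
dvp
iikuy
pdta
hwbhp

Derivation:
Hunk 1: at line 2 remove [egct] add [eebpw,dlkmw,uub] -> 10 lines: zjrn wafji acmb eebpw dlkmw uub iyyh qqi lph hwbhp
Hunk 2: at line 3 remove [eebpw] add [beyp,fssd] -> 11 lines: zjrn wafji acmb beyp fssd dlkmw uub iyyh qqi lph hwbhp
Hunk 3: at line 9 remove [lph] add [dvp,iikuy,pdta] -> 13 lines: zjrn wafji acmb beyp fssd dlkmw uub iyyh qqi dvp iikuy pdta hwbhp
Hunk 4: at line 7 remove [qqi] add [mxov,dqly] -> 14 lines: zjrn wafji acmb beyp fssd dlkmw uub iyyh mxov dqly dvp iikuy pdta hwbhp
Hunk 5: at line 4 remove [fssd] add [ivjj,ygkgy,valma] -> 16 lines: zjrn wafji acmb beyp ivjj ygkgy valma dlkmw uub iyyh mxov dqly dvp iikuy pdta hwbhp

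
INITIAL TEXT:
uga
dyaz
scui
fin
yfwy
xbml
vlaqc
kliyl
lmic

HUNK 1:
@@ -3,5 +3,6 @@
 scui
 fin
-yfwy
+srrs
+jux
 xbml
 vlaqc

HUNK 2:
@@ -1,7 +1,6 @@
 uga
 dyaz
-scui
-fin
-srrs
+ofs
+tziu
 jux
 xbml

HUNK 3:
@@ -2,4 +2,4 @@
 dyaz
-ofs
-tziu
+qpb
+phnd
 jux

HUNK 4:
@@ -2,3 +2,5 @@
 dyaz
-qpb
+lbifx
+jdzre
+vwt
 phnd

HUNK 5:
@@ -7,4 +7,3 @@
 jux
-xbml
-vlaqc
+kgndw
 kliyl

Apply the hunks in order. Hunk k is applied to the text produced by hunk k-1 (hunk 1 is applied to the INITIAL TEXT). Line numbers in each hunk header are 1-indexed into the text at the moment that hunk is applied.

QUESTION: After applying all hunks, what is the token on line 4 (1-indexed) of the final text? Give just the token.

Answer: jdzre

Derivation:
Hunk 1: at line 3 remove [yfwy] add [srrs,jux] -> 10 lines: uga dyaz scui fin srrs jux xbml vlaqc kliyl lmic
Hunk 2: at line 1 remove [scui,fin,srrs] add [ofs,tziu] -> 9 lines: uga dyaz ofs tziu jux xbml vlaqc kliyl lmic
Hunk 3: at line 2 remove [ofs,tziu] add [qpb,phnd] -> 9 lines: uga dyaz qpb phnd jux xbml vlaqc kliyl lmic
Hunk 4: at line 2 remove [qpb] add [lbifx,jdzre,vwt] -> 11 lines: uga dyaz lbifx jdzre vwt phnd jux xbml vlaqc kliyl lmic
Hunk 5: at line 7 remove [xbml,vlaqc] add [kgndw] -> 10 lines: uga dyaz lbifx jdzre vwt phnd jux kgndw kliyl lmic
Final line 4: jdzre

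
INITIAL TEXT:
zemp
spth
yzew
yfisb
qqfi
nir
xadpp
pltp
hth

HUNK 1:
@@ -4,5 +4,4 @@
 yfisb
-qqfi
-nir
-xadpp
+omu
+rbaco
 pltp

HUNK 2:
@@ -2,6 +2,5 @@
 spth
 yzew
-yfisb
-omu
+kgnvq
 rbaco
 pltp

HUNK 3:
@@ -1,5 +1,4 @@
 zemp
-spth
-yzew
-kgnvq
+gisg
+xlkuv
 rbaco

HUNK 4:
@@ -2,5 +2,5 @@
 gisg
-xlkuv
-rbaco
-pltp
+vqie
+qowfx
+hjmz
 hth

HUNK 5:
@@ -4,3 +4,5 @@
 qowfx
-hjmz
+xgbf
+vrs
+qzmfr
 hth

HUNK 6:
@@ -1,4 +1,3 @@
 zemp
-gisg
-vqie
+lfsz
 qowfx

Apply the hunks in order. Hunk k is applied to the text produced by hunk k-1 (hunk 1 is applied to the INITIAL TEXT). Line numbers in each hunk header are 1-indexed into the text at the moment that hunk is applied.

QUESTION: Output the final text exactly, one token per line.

Hunk 1: at line 4 remove [qqfi,nir,xadpp] add [omu,rbaco] -> 8 lines: zemp spth yzew yfisb omu rbaco pltp hth
Hunk 2: at line 2 remove [yfisb,omu] add [kgnvq] -> 7 lines: zemp spth yzew kgnvq rbaco pltp hth
Hunk 3: at line 1 remove [spth,yzew,kgnvq] add [gisg,xlkuv] -> 6 lines: zemp gisg xlkuv rbaco pltp hth
Hunk 4: at line 2 remove [xlkuv,rbaco,pltp] add [vqie,qowfx,hjmz] -> 6 lines: zemp gisg vqie qowfx hjmz hth
Hunk 5: at line 4 remove [hjmz] add [xgbf,vrs,qzmfr] -> 8 lines: zemp gisg vqie qowfx xgbf vrs qzmfr hth
Hunk 6: at line 1 remove [gisg,vqie] add [lfsz] -> 7 lines: zemp lfsz qowfx xgbf vrs qzmfr hth

Answer: zemp
lfsz
qowfx
xgbf
vrs
qzmfr
hth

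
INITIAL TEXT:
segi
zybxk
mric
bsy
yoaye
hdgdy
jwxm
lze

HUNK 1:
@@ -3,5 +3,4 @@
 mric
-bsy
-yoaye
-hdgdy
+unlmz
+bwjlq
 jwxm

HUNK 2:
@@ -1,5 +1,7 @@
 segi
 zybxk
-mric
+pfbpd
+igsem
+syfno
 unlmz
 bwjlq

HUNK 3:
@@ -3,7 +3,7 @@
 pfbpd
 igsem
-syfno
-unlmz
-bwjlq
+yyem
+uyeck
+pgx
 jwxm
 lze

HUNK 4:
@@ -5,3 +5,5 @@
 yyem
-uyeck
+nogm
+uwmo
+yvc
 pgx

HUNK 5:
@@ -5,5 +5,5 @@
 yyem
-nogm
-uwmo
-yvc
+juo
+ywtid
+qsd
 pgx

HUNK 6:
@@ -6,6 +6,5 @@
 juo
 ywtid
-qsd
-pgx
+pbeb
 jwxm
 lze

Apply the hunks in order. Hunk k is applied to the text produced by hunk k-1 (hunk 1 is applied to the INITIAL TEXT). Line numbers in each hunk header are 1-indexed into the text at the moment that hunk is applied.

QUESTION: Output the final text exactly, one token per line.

Hunk 1: at line 3 remove [bsy,yoaye,hdgdy] add [unlmz,bwjlq] -> 7 lines: segi zybxk mric unlmz bwjlq jwxm lze
Hunk 2: at line 1 remove [mric] add [pfbpd,igsem,syfno] -> 9 lines: segi zybxk pfbpd igsem syfno unlmz bwjlq jwxm lze
Hunk 3: at line 3 remove [syfno,unlmz,bwjlq] add [yyem,uyeck,pgx] -> 9 lines: segi zybxk pfbpd igsem yyem uyeck pgx jwxm lze
Hunk 4: at line 5 remove [uyeck] add [nogm,uwmo,yvc] -> 11 lines: segi zybxk pfbpd igsem yyem nogm uwmo yvc pgx jwxm lze
Hunk 5: at line 5 remove [nogm,uwmo,yvc] add [juo,ywtid,qsd] -> 11 lines: segi zybxk pfbpd igsem yyem juo ywtid qsd pgx jwxm lze
Hunk 6: at line 6 remove [qsd,pgx] add [pbeb] -> 10 lines: segi zybxk pfbpd igsem yyem juo ywtid pbeb jwxm lze

Answer: segi
zybxk
pfbpd
igsem
yyem
juo
ywtid
pbeb
jwxm
lze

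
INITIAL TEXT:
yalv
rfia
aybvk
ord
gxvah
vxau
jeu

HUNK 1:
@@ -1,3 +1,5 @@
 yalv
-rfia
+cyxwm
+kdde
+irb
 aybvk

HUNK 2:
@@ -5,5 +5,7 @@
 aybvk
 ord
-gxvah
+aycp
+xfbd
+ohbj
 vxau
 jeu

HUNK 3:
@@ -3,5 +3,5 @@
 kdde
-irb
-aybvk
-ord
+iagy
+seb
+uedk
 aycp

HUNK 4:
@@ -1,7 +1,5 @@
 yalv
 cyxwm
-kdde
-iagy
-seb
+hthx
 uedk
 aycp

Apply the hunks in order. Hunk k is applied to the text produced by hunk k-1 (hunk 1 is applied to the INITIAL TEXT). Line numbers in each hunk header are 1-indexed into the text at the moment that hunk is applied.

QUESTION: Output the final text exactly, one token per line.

Hunk 1: at line 1 remove [rfia] add [cyxwm,kdde,irb] -> 9 lines: yalv cyxwm kdde irb aybvk ord gxvah vxau jeu
Hunk 2: at line 5 remove [gxvah] add [aycp,xfbd,ohbj] -> 11 lines: yalv cyxwm kdde irb aybvk ord aycp xfbd ohbj vxau jeu
Hunk 3: at line 3 remove [irb,aybvk,ord] add [iagy,seb,uedk] -> 11 lines: yalv cyxwm kdde iagy seb uedk aycp xfbd ohbj vxau jeu
Hunk 4: at line 1 remove [kdde,iagy,seb] add [hthx] -> 9 lines: yalv cyxwm hthx uedk aycp xfbd ohbj vxau jeu

Answer: yalv
cyxwm
hthx
uedk
aycp
xfbd
ohbj
vxau
jeu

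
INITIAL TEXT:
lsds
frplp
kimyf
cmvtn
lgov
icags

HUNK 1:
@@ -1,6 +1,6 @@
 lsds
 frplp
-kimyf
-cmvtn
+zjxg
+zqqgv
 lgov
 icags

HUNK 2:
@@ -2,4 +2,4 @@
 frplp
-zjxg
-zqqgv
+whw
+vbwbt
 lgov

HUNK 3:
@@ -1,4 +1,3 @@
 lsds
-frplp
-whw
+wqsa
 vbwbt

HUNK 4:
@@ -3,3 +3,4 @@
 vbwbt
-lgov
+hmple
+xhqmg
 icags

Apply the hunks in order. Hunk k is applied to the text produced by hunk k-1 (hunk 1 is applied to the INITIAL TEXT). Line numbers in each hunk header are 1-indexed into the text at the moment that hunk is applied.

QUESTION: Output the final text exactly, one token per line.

Hunk 1: at line 1 remove [kimyf,cmvtn] add [zjxg,zqqgv] -> 6 lines: lsds frplp zjxg zqqgv lgov icags
Hunk 2: at line 2 remove [zjxg,zqqgv] add [whw,vbwbt] -> 6 lines: lsds frplp whw vbwbt lgov icags
Hunk 3: at line 1 remove [frplp,whw] add [wqsa] -> 5 lines: lsds wqsa vbwbt lgov icags
Hunk 4: at line 3 remove [lgov] add [hmple,xhqmg] -> 6 lines: lsds wqsa vbwbt hmple xhqmg icags

Answer: lsds
wqsa
vbwbt
hmple
xhqmg
icags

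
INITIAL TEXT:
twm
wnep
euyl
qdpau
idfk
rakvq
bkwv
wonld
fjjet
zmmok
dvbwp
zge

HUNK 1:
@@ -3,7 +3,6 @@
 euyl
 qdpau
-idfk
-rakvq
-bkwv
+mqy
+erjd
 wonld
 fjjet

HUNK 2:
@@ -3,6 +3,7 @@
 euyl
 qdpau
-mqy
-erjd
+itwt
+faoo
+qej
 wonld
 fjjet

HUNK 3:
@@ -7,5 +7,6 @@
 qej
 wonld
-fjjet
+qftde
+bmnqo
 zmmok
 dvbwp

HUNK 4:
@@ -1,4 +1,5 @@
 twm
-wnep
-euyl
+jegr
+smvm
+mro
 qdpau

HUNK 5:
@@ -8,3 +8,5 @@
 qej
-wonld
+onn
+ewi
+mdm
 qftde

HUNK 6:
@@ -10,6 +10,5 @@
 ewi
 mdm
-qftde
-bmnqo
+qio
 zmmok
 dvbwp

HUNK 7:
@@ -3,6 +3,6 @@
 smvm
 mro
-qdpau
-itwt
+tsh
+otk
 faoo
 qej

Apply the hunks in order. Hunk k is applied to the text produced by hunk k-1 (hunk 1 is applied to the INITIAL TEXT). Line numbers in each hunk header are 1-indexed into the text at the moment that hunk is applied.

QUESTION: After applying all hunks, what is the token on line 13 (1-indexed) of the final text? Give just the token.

Hunk 1: at line 3 remove [idfk,rakvq,bkwv] add [mqy,erjd] -> 11 lines: twm wnep euyl qdpau mqy erjd wonld fjjet zmmok dvbwp zge
Hunk 2: at line 3 remove [mqy,erjd] add [itwt,faoo,qej] -> 12 lines: twm wnep euyl qdpau itwt faoo qej wonld fjjet zmmok dvbwp zge
Hunk 3: at line 7 remove [fjjet] add [qftde,bmnqo] -> 13 lines: twm wnep euyl qdpau itwt faoo qej wonld qftde bmnqo zmmok dvbwp zge
Hunk 4: at line 1 remove [wnep,euyl] add [jegr,smvm,mro] -> 14 lines: twm jegr smvm mro qdpau itwt faoo qej wonld qftde bmnqo zmmok dvbwp zge
Hunk 5: at line 8 remove [wonld] add [onn,ewi,mdm] -> 16 lines: twm jegr smvm mro qdpau itwt faoo qej onn ewi mdm qftde bmnqo zmmok dvbwp zge
Hunk 6: at line 10 remove [qftde,bmnqo] add [qio] -> 15 lines: twm jegr smvm mro qdpau itwt faoo qej onn ewi mdm qio zmmok dvbwp zge
Hunk 7: at line 3 remove [qdpau,itwt] add [tsh,otk] -> 15 lines: twm jegr smvm mro tsh otk faoo qej onn ewi mdm qio zmmok dvbwp zge
Final line 13: zmmok

Answer: zmmok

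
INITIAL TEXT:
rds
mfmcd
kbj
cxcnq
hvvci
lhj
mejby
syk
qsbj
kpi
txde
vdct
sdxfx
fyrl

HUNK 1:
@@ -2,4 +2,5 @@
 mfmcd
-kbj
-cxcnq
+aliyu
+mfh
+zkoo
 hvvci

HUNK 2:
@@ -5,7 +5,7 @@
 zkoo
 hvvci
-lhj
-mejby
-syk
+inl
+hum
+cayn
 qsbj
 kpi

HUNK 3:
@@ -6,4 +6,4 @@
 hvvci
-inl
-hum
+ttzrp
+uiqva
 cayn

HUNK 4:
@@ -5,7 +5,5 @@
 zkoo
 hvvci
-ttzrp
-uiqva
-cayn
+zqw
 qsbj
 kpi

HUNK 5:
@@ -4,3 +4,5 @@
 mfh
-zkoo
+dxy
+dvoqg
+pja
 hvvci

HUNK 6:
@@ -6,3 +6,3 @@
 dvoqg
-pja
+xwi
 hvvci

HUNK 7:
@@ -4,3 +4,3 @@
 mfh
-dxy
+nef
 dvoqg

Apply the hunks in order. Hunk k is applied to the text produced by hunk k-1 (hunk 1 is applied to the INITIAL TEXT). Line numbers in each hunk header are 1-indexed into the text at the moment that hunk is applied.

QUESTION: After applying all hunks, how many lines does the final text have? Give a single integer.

Answer: 15

Derivation:
Hunk 1: at line 2 remove [kbj,cxcnq] add [aliyu,mfh,zkoo] -> 15 lines: rds mfmcd aliyu mfh zkoo hvvci lhj mejby syk qsbj kpi txde vdct sdxfx fyrl
Hunk 2: at line 5 remove [lhj,mejby,syk] add [inl,hum,cayn] -> 15 lines: rds mfmcd aliyu mfh zkoo hvvci inl hum cayn qsbj kpi txde vdct sdxfx fyrl
Hunk 3: at line 6 remove [inl,hum] add [ttzrp,uiqva] -> 15 lines: rds mfmcd aliyu mfh zkoo hvvci ttzrp uiqva cayn qsbj kpi txde vdct sdxfx fyrl
Hunk 4: at line 5 remove [ttzrp,uiqva,cayn] add [zqw] -> 13 lines: rds mfmcd aliyu mfh zkoo hvvci zqw qsbj kpi txde vdct sdxfx fyrl
Hunk 5: at line 4 remove [zkoo] add [dxy,dvoqg,pja] -> 15 lines: rds mfmcd aliyu mfh dxy dvoqg pja hvvci zqw qsbj kpi txde vdct sdxfx fyrl
Hunk 6: at line 6 remove [pja] add [xwi] -> 15 lines: rds mfmcd aliyu mfh dxy dvoqg xwi hvvci zqw qsbj kpi txde vdct sdxfx fyrl
Hunk 7: at line 4 remove [dxy] add [nef] -> 15 lines: rds mfmcd aliyu mfh nef dvoqg xwi hvvci zqw qsbj kpi txde vdct sdxfx fyrl
Final line count: 15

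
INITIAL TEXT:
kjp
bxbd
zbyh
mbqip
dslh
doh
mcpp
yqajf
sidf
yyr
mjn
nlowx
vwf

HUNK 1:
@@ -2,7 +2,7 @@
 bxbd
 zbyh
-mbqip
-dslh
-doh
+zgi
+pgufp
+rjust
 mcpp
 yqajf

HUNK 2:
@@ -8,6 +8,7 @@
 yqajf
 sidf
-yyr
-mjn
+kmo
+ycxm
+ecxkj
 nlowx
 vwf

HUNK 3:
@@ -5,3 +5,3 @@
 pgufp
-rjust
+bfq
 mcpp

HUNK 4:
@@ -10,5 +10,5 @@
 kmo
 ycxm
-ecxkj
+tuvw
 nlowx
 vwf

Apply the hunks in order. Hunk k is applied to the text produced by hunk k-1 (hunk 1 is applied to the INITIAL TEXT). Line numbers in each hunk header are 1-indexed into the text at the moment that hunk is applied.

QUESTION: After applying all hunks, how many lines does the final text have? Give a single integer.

Hunk 1: at line 2 remove [mbqip,dslh,doh] add [zgi,pgufp,rjust] -> 13 lines: kjp bxbd zbyh zgi pgufp rjust mcpp yqajf sidf yyr mjn nlowx vwf
Hunk 2: at line 8 remove [yyr,mjn] add [kmo,ycxm,ecxkj] -> 14 lines: kjp bxbd zbyh zgi pgufp rjust mcpp yqajf sidf kmo ycxm ecxkj nlowx vwf
Hunk 3: at line 5 remove [rjust] add [bfq] -> 14 lines: kjp bxbd zbyh zgi pgufp bfq mcpp yqajf sidf kmo ycxm ecxkj nlowx vwf
Hunk 4: at line 10 remove [ecxkj] add [tuvw] -> 14 lines: kjp bxbd zbyh zgi pgufp bfq mcpp yqajf sidf kmo ycxm tuvw nlowx vwf
Final line count: 14

Answer: 14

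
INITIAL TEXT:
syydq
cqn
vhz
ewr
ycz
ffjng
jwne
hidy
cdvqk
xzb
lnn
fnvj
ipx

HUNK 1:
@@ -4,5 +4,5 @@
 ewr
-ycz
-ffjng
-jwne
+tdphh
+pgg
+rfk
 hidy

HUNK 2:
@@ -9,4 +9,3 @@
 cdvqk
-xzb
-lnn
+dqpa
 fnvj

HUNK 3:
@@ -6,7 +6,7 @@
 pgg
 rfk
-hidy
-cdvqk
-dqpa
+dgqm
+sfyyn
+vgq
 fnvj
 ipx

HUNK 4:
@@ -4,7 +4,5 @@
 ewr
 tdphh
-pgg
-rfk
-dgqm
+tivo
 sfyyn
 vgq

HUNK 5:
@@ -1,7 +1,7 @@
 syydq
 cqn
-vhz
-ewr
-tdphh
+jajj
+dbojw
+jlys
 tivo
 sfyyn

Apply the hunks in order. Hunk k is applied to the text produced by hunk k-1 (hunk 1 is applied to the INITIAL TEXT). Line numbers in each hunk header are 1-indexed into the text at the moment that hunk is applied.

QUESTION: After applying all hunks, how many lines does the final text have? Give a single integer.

Answer: 10

Derivation:
Hunk 1: at line 4 remove [ycz,ffjng,jwne] add [tdphh,pgg,rfk] -> 13 lines: syydq cqn vhz ewr tdphh pgg rfk hidy cdvqk xzb lnn fnvj ipx
Hunk 2: at line 9 remove [xzb,lnn] add [dqpa] -> 12 lines: syydq cqn vhz ewr tdphh pgg rfk hidy cdvqk dqpa fnvj ipx
Hunk 3: at line 6 remove [hidy,cdvqk,dqpa] add [dgqm,sfyyn,vgq] -> 12 lines: syydq cqn vhz ewr tdphh pgg rfk dgqm sfyyn vgq fnvj ipx
Hunk 4: at line 4 remove [pgg,rfk,dgqm] add [tivo] -> 10 lines: syydq cqn vhz ewr tdphh tivo sfyyn vgq fnvj ipx
Hunk 5: at line 1 remove [vhz,ewr,tdphh] add [jajj,dbojw,jlys] -> 10 lines: syydq cqn jajj dbojw jlys tivo sfyyn vgq fnvj ipx
Final line count: 10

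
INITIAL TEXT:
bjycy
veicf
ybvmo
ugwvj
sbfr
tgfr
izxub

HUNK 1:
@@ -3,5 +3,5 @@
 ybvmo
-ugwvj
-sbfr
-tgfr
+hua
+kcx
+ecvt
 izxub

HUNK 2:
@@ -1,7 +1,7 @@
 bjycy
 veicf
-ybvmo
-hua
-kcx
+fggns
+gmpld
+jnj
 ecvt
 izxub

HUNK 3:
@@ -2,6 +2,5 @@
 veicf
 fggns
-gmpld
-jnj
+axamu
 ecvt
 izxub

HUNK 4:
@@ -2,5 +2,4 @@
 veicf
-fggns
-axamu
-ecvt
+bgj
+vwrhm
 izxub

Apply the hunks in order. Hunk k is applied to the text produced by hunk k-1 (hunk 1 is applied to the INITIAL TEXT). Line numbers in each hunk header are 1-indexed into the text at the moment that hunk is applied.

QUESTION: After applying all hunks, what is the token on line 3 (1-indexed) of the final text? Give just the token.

Answer: bgj

Derivation:
Hunk 1: at line 3 remove [ugwvj,sbfr,tgfr] add [hua,kcx,ecvt] -> 7 lines: bjycy veicf ybvmo hua kcx ecvt izxub
Hunk 2: at line 1 remove [ybvmo,hua,kcx] add [fggns,gmpld,jnj] -> 7 lines: bjycy veicf fggns gmpld jnj ecvt izxub
Hunk 3: at line 2 remove [gmpld,jnj] add [axamu] -> 6 lines: bjycy veicf fggns axamu ecvt izxub
Hunk 4: at line 2 remove [fggns,axamu,ecvt] add [bgj,vwrhm] -> 5 lines: bjycy veicf bgj vwrhm izxub
Final line 3: bgj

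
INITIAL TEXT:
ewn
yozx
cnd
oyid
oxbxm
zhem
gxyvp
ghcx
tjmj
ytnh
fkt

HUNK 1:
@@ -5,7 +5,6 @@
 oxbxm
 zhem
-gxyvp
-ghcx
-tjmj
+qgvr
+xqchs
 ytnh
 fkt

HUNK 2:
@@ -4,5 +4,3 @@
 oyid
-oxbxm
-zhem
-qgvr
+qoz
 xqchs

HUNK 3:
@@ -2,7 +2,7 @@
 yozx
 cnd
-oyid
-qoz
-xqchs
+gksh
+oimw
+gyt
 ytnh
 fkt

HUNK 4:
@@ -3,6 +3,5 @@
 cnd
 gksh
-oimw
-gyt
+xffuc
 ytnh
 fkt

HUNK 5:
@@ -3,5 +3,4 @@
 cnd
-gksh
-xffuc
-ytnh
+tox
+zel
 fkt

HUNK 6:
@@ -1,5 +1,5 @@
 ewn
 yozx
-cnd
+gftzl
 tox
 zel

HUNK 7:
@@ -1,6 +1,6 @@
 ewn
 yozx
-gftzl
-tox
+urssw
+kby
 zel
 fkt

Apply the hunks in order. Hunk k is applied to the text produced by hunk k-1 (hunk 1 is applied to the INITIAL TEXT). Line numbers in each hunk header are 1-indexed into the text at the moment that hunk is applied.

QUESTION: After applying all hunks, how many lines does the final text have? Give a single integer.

Answer: 6

Derivation:
Hunk 1: at line 5 remove [gxyvp,ghcx,tjmj] add [qgvr,xqchs] -> 10 lines: ewn yozx cnd oyid oxbxm zhem qgvr xqchs ytnh fkt
Hunk 2: at line 4 remove [oxbxm,zhem,qgvr] add [qoz] -> 8 lines: ewn yozx cnd oyid qoz xqchs ytnh fkt
Hunk 3: at line 2 remove [oyid,qoz,xqchs] add [gksh,oimw,gyt] -> 8 lines: ewn yozx cnd gksh oimw gyt ytnh fkt
Hunk 4: at line 3 remove [oimw,gyt] add [xffuc] -> 7 lines: ewn yozx cnd gksh xffuc ytnh fkt
Hunk 5: at line 3 remove [gksh,xffuc,ytnh] add [tox,zel] -> 6 lines: ewn yozx cnd tox zel fkt
Hunk 6: at line 1 remove [cnd] add [gftzl] -> 6 lines: ewn yozx gftzl tox zel fkt
Hunk 7: at line 1 remove [gftzl,tox] add [urssw,kby] -> 6 lines: ewn yozx urssw kby zel fkt
Final line count: 6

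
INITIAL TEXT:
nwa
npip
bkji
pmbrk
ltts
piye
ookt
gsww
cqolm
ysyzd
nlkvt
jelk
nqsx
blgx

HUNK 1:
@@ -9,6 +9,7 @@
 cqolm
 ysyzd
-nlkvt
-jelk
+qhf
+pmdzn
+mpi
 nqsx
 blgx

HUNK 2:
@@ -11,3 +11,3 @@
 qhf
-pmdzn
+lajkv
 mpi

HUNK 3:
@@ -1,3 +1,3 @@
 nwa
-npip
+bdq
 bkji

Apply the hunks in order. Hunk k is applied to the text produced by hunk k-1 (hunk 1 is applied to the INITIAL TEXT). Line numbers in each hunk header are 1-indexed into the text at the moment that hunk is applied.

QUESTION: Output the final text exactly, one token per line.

Answer: nwa
bdq
bkji
pmbrk
ltts
piye
ookt
gsww
cqolm
ysyzd
qhf
lajkv
mpi
nqsx
blgx

Derivation:
Hunk 1: at line 9 remove [nlkvt,jelk] add [qhf,pmdzn,mpi] -> 15 lines: nwa npip bkji pmbrk ltts piye ookt gsww cqolm ysyzd qhf pmdzn mpi nqsx blgx
Hunk 2: at line 11 remove [pmdzn] add [lajkv] -> 15 lines: nwa npip bkji pmbrk ltts piye ookt gsww cqolm ysyzd qhf lajkv mpi nqsx blgx
Hunk 3: at line 1 remove [npip] add [bdq] -> 15 lines: nwa bdq bkji pmbrk ltts piye ookt gsww cqolm ysyzd qhf lajkv mpi nqsx blgx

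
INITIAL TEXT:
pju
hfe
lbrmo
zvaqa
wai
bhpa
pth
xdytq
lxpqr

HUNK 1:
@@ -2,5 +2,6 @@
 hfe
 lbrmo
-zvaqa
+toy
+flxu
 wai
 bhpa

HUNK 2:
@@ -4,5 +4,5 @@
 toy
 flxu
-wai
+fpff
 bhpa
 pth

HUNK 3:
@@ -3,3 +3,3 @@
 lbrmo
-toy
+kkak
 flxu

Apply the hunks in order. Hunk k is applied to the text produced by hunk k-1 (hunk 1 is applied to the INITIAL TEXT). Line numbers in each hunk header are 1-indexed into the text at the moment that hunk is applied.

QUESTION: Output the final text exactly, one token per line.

Hunk 1: at line 2 remove [zvaqa] add [toy,flxu] -> 10 lines: pju hfe lbrmo toy flxu wai bhpa pth xdytq lxpqr
Hunk 2: at line 4 remove [wai] add [fpff] -> 10 lines: pju hfe lbrmo toy flxu fpff bhpa pth xdytq lxpqr
Hunk 3: at line 3 remove [toy] add [kkak] -> 10 lines: pju hfe lbrmo kkak flxu fpff bhpa pth xdytq lxpqr

Answer: pju
hfe
lbrmo
kkak
flxu
fpff
bhpa
pth
xdytq
lxpqr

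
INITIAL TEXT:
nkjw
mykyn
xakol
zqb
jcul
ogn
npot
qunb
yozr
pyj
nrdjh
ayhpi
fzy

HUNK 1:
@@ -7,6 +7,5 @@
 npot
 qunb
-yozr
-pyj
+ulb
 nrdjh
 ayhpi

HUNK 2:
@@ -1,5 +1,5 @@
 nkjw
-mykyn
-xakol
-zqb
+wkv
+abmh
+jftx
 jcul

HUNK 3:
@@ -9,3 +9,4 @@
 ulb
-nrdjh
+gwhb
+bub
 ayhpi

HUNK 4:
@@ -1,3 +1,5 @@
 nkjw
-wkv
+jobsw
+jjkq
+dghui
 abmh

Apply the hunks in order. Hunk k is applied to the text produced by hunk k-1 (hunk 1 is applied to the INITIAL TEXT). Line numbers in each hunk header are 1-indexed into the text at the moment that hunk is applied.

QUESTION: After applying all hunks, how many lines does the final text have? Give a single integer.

Answer: 15

Derivation:
Hunk 1: at line 7 remove [yozr,pyj] add [ulb] -> 12 lines: nkjw mykyn xakol zqb jcul ogn npot qunb ulb nrdjh ayhpi fzy
Hunk 2: at line 1 remove [mykyn,xakol,zqb] add [wkv,abmh,jftx] -> 12 lines: nkjw wkv abmh jftx jcul ogn npot qunb ulb nrdjh ayhpi fzy
Hunk 3: at line 9 remove [nrdjh] add [gwhb,bub] -> 13 lines: nkjw wkv abmh jftx jcul ogn npot qunb ulb gwhb bub ayhpi fzy
Hunk 4: at line 1 remove [wkv] add [jobsw,jjkq,dghui] -> 15 lines: nkjw jobsw jjkq dghui abmh jftx jcul ogn npot qunb ulb gwhb bub ayhpi fzy
Final line count: 15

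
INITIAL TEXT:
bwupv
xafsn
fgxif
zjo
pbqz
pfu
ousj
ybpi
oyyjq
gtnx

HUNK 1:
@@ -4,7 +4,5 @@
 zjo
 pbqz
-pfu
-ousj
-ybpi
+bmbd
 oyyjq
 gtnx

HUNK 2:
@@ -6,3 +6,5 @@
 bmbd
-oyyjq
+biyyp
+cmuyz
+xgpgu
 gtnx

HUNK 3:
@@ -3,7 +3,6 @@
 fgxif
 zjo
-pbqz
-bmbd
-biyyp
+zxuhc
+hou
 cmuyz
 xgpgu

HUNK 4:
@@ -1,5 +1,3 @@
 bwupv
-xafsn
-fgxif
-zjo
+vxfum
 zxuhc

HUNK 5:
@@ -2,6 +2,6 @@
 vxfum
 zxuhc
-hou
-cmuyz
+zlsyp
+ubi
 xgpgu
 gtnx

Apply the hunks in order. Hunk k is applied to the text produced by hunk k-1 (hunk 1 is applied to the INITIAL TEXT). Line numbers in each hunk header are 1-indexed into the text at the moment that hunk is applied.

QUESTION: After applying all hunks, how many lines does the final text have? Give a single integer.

Hunk 1: at line 4 remove [pfu,ousj,ybpi] add [bmbd] -> 8 lines: bwupv xafsn fgxif zjo pbqz bmbd oyyjq gtnx
Hunk 2: at line 6 remove [oyyjq] add [biyyp,cmuyz,xgpgu] -> 10 lines: bwupv xafsn fgxif zjo pbqz bmbd biyyp cmuyz xgpgu gtnx
Hunk 3: at line 3 remove [pbqz,bmbd,biyyp] add [zxuhc,hou] -> 9 lines: bwupv xafsn fgxif zjo zxuhc hou cmuyz xgpgu gtnx
Hunk 4: at line 1 remove [xafsn,fgxif,zjo] add [vxfum] -> 7 lines: bwupv vxfum zxuhc hou cmuyz xgpgu gtnx
Hunk 5: at line 2 remove [hou,cmuyz] add [zlsyp,ubi] -> 7 lines: bwupv vxfum zxuhc zlsyp ubi xgpgu gtnx
Final line count: 7

Answer: 7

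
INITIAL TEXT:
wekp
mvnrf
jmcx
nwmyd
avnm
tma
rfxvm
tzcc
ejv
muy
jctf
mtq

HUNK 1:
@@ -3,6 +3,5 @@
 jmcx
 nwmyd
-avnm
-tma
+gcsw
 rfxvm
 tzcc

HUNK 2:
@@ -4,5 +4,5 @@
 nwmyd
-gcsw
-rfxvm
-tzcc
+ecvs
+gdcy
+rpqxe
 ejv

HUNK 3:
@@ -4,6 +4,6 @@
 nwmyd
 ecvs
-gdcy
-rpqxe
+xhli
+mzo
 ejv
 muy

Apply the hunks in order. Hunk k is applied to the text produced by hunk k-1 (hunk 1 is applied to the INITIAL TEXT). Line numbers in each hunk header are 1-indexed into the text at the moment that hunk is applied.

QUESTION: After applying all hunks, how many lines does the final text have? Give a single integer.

Hunk 1: at line 3 remove [avnm,tma] add [gcsw] -> 11 lines: wekp mvnrf jmcx nwmyd gcsw rfxvm tzcc ejv muy jctf mtq
Hunk 2: at line 4 remove [gcsw,rfxvm,tzcc] add [ecvs,gdcy,rpqxe] -> 11 lines: wekp mvnrf jmcx nwmyd ecvs gdcy rpqxe ejv muy jctf mtq
Hunk 3: at line 4 remove [gdcy,rpqxe] add [xhli,mzo] -> 11 lines: wekp mvnrf jmcx nwmyd ecvs xhli mzo ejv muy jctf mtq
Final line count: 11

Answer: 11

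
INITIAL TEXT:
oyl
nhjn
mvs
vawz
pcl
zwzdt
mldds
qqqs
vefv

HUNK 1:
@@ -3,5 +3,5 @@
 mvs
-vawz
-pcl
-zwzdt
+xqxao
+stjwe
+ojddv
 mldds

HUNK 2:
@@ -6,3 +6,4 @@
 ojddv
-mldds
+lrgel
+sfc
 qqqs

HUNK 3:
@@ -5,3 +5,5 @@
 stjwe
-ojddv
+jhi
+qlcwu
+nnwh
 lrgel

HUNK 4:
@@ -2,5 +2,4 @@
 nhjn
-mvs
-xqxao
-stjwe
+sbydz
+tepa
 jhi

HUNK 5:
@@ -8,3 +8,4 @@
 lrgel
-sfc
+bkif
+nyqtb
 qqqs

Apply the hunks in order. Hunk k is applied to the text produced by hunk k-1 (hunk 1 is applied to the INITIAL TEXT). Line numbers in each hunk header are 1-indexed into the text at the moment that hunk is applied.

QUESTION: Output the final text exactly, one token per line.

Hunk 1: at line 3 remove [vawz,pcl,zwzdt] add [xqxao,stjwe,ojddv] -> 9 lines: oyl nhjn mvs xqxao stjwe ojddv mldds qqqs vefv
Hunk 2: at line 6 remove [mldds] add [lrgel,sfc] -> 10 lines: oyl nhjn mvs xqxao stjwe ojddv lrgel sfc qqqs vefv
Hunk 3: at line 5 remove [ojddv] add [jhi,qlcwu,nnwh] -> 12 lines: oyl nhjn mvs xqxao stjwe jhi qlcwu nnwh lrgel sfc qqqs vefv
Hunk 4: at line 2 remove [mvs,xqxao,stjwe] add [sbydz,tepa] -> 11 lines: oyl nhjn sbydz tepa jhi qlcwu nnwh lrgel sfc qqqs vefv
Hunk 5: at line 8 remove [sfc] add [bkif,nyqtb] -> 12 lines: oyl nhjn sbydz tepa jhi qlcwu nnwh lrgel bkif nyqtb qqqs vefv

Answer: oyl
nhjn
sbydz
tepa
jhi
qlcwu
nnwh
lrgel
bkif
nyqtb
qqqs
vefv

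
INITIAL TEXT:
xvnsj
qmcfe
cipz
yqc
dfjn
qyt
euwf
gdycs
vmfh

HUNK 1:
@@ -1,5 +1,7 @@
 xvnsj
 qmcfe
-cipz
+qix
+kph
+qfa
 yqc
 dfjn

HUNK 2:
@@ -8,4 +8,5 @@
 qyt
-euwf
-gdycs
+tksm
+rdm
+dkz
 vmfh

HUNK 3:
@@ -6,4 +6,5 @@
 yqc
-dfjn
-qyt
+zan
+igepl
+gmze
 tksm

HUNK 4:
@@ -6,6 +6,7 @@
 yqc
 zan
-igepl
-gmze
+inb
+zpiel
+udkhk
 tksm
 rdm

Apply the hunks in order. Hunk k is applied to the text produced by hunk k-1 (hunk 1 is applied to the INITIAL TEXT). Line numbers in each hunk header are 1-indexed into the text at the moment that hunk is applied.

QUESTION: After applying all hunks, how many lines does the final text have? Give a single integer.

Hunk 1: at line 1 remove [cipz] add [qix,kph,qfa] -> 11 lines: xvnsj qmcfe qix kph qfa yqc dfjn qyt euwf gdycs vmfh
Hunk 2: at line 8 remove [euwf,gdycs] add [tksm,rdm,dkz] -> 12 lines: xvnsj qmcfe qix kph qfa yqc dfjn qyt tksm rdm dkz vmfh
Hunk 3: at line 6 remove [dfjn,qyt] add [zan,igepl,gmze] -> 13 lines: xvnsj qmcfe qix kph qfa yqc zan igepl gmze tksm rdm dkz vmfh
Hunk 4: at line 6 remove [igepl,gmze] add [inb,zpiel,udkhk] -> 14 lines: xvnsj qmcfe qix kph qfa yqc zan inb zpiel udkhk tksm rdm dkz vmfh
Final line count: 14

Answer: 14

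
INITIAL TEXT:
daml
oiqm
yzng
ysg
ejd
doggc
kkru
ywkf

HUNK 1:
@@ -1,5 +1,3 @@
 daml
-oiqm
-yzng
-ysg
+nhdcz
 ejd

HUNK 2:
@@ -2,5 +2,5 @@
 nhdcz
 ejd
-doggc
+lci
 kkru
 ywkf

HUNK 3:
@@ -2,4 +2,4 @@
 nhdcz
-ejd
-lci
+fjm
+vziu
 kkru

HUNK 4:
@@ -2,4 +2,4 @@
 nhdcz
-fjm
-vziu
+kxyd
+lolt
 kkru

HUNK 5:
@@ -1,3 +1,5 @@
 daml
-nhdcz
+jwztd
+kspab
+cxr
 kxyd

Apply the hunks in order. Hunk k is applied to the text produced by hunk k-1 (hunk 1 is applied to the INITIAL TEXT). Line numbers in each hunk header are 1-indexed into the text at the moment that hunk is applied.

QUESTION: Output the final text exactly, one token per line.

Hunk 1: at line 1 remove [oiqm,yzng,ysg] add [nhdcz] -> 6 lines: daml nhdcz ejd doggc kkru ywkf
Hunk 2: at line 2 remove [doggc] add [lci] -> 6 lines: daml nhdcz ejd lci kkru ywkf
Hunk 3: at line 2 remove [ejd,lci] add [fjm,vziu] -> 6 lines: daml nhdcz fjm vziu kkru ywkf
Hunk 4: at line 2 remove [fjm,vziu] add [kxyd,lolt] -> 6 lines: daml nhdcz kxyd lolt kkru ywkf
Hunk 5: at line 1 remove [nhdcz] add [jwztd,kspab,cxr] -> 8 lines: daml jwztd kspab cxr kxyd lolt kkru ywkf

Answer: daml
jwztd
kspab
cxr
kxyd
lolt
kkru
ywkf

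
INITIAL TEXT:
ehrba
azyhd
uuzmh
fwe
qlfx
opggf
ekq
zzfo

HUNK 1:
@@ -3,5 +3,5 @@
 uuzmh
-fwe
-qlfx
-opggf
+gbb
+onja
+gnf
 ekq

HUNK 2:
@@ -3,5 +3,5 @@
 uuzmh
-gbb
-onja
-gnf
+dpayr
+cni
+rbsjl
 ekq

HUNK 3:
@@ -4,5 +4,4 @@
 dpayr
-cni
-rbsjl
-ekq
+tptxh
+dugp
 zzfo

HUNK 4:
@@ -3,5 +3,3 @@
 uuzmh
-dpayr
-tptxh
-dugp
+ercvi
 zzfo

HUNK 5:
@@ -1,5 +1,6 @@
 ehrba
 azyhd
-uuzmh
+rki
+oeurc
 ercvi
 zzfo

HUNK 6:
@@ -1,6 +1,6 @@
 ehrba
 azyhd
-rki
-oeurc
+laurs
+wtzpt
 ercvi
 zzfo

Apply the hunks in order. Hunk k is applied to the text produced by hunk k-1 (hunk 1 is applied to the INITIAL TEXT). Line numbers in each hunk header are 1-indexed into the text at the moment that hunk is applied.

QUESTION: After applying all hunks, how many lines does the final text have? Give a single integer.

Hunk 1: at line 3 remove [fwe,qlfx,opggf] add [gbb,onja,gnf] -> 8 lines: ehrba azyhd uuzmh gbb onja gnf ekq zzfo
Hunk 2: at line 3 remove [gbb,onja,gnf] add [dpayr,cni,rbsjl] -> 8 lines: ehrba azyhd uuzmh dpayr cni rbsjl ekq zzfo
Hunk 3: at line 4 remove [cni,rbsjl,ekq] add [tptxh,dugp] -> 7 lines: ehrba azyhd uuzmh dpayr tptxh dugp zzfo
Hunk 4: at line 3 remove [dpayr,tptxh,dugp] add [ercvi] -> 5 lines: ehrba azyhd uuzmh ercvi zzfo
Hunk 5: at line 1 remove [uuzmh] add [rki,oeurc] -> 6 lines: ehrba azyhd rki oeurc ercvi zzfo
Hunk 6: at line 1 remove [rki,oeurc] add [laurs,wtzpt] -> 6 lines: ehrba azyhd laurs wtzpt ercvi zzfo
Final line count: 6

Answer: 6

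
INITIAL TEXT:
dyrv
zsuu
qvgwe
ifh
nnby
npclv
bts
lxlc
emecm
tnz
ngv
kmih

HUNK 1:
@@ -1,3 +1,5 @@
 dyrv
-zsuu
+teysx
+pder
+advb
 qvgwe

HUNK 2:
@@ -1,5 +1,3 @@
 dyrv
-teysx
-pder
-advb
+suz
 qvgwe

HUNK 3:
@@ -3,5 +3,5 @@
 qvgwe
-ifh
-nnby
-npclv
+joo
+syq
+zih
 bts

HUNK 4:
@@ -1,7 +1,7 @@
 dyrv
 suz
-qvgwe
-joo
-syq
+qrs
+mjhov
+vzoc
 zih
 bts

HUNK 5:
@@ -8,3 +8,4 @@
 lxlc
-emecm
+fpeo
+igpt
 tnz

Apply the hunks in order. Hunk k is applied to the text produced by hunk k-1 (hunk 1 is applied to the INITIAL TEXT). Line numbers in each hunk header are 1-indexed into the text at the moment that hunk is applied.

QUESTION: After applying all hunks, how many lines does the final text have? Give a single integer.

Answer: 13

Derivation:
Hunk 1: at line 1 remove [zsuu] add [teysx,pder,advb] -> 14 lines: dyrv teysx pder advb qvgwe ifh nnby npclv bts lxlc emecm tnz ngv kmih
Hunk 2: at line 1 remove [teysx,pder,advb] add [suz] -> 12 lines: dyrv suz qvgwe ifh nnby npclv bts lxlc emecm tnz ngv kmih
Hunk 3: at line 3 remove [ifh,nnby,npclv] add [joo,syq,zih] -> 12 lines: dyrv suz qvgwe joo syq zih bts lxlc emecm tnz ngv kmih
Hunk 4: at line 1 remove [qvgwe,joo,syq] add [qrs,mjhov,vzoc] -> 12 lines: dyrv suz qrs mjhov vzoc zih bts lxlc emecm tnz ngv kmih
Hunk 5: at line 8 remove [emecm] add [fpeo,igpt] -> 13 lines: dyrv suz qrs mjhov vzoc zih bts lxlc fpeo igpt tnz ngv kmih
Final line count: 13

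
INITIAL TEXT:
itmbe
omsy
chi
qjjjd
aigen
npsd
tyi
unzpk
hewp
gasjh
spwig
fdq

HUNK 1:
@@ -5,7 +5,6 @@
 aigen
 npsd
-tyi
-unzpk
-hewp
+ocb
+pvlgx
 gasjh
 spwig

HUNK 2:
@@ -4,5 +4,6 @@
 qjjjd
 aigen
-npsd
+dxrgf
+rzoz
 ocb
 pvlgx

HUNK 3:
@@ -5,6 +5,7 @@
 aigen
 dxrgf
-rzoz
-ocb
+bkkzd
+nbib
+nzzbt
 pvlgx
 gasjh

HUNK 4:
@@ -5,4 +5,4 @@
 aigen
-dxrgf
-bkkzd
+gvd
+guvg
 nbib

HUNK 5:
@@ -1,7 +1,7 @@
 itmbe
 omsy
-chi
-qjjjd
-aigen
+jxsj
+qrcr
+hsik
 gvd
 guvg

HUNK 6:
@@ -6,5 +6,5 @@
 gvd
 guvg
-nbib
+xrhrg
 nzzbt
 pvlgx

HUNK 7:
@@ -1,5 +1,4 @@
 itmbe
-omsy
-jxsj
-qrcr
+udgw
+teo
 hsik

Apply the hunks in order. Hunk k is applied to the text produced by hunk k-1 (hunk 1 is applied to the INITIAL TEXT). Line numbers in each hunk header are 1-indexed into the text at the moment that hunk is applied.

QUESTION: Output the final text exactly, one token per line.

Hunk 1: at line 5 remove [tyi,unzpk,hewp] add [ocb,pvlgx] -> 11 lines: itmbe omsy chi qjjjd aigen npsd ocb pvlgx gasjh spwig fdq
Hunk 2: at line 4 remove [npsd] add [dxrgf,rzoz] -> 12 lines: itmbe omsy chi qjjjd aigen dxrgf rzoz ocb pvlgx gasjh spwig fdq
Hunk 3: at line 5 remove [rzoz,ocb] add [bkkzd,nbib,nzzbt] -> 13 lines: itmbe omsy chi qjjjd aigen dxrgf bkkzd nbib nzzbt pvlgx gasjh spwig fdq
Hunk 4: at line 5 remove [dxrgf,bkkzd] add [gvd,guvg] -> 13 lines: itmbe omsy chi qjjjd aigen gvd guvg nbib nzzbt pvlgx gasjh spwig fdq
Hunk 5: at line 1 remove [chi,qjjjd,aigen] add [jxsj,qrcr,hsik] -> 13 lines: itmbe omsy jxsj qrcr hsik gvd guvg nbib nzzbt pvlgx gasjh spwig fdq
Hunk 6: at line 6 remove [nbib] add [xrhrg] -> 13 lines: itmbe omsy jxsj qrcr hsik gvd guvg xrhrg nzzbt pvlgx gasjh spwig fdq
Hunk 7: at line 1 remove [omsy,jxsj,qrcr] add [udgw,teo] -> 12 lines: itmbe udgw teo hsik gvd guvg xrhrg nzzbt pvlgx gasjh spwig fdq

Answer: itmbe
udgw
teo
hsik
gvd
guvg
xrhrg
nzzbt
pvlgx
gasjh
spwig
fdq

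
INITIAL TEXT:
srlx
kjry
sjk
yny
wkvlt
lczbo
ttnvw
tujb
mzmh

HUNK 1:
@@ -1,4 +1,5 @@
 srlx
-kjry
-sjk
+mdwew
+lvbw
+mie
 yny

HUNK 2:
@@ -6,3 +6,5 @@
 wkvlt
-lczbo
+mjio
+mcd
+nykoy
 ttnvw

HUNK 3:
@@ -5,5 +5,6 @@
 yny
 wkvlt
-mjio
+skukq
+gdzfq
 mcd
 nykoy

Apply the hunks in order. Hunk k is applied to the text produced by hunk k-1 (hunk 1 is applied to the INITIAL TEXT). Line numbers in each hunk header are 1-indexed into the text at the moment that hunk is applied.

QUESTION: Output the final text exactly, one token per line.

Answer: srlx
mdwew
lvbw
mie
yny
wkvlt
skukq
gdzfq
mcd
nykoy
ttnvw
tujb
mzmh

Derivation:
Hunk 1: at line 1 remove [kjry,sjk] add [mdwew,lvbw,mie] -> 10 lines: srlx mdwew lvbw mie yny wkvlt lczbo ttnvw tujb mzmh
Hunk 2: at line 6 remove [lczbo] add [mjio,mcd,nykoy] -> 12 lines: srlx mdwew lvbw mie yny wkvlt mjio mcd nykoy ttnvw tujb mzmh
Hunk 3: at line 5 remove [mjio] add [skukq,gdzfq] -> 13 lines: srlx mdwew lvbw mie yny wkvlt skukq gdzfq mcd nykoy ttnvw tujb mzmh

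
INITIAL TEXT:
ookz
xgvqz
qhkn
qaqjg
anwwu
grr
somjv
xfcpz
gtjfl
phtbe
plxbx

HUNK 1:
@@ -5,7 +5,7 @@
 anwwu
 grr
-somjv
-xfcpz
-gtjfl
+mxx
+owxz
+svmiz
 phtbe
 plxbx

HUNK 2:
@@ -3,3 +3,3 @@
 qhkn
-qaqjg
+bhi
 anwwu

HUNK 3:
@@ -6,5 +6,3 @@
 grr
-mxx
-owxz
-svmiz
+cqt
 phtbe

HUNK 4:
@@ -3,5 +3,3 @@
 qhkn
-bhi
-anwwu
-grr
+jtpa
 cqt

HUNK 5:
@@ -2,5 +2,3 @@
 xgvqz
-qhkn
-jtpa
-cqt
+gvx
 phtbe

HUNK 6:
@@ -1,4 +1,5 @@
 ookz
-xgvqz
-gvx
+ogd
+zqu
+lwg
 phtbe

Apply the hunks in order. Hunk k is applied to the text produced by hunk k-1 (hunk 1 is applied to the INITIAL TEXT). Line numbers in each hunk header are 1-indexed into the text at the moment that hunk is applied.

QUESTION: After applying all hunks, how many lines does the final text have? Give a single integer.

Hunk 1: at line 5 remove [somjv,xfcpz,gtjfl] add [mxx,owxz,svmiz] -> 11 lines: ookz xgvqz qhkn qaqjg anwwu grr mxx owxz svmiz phtbe plxbx
Hunk 2: at line 3 remove [qaqjg] add [bhi] -> 11 lines: ookz xgvqz qhkn bhi anwwu grr mxx owxz svmiz phtbe plxbx
Hunk 3: at line 6 remove [mxx,owxz,svmiz] add [cqt] -> 9 lines: ookz xgvqz qhkn bhi anwwu grr cqt phtbe plxbx
Hunk 4: at line 3 remove [bhi,anwwu,grr] add [jtpa] -> 7 lines: ookz xgvqz qhkn jtpa cqt phtbe plxbx
Hunk 5: at line 2 remove [qhkn,jtpa,cqt] add [gvx] -> 5 lines: ookz xgvqz gvx phtbe plxbx
Hunk 6: at line 1 remove [xgvqz,gvx] add [ogd,zqu,lwg] -> 6 lines: ookz ogd zqu lwg phtbe plxbx
Final line count: 6

Answer: 6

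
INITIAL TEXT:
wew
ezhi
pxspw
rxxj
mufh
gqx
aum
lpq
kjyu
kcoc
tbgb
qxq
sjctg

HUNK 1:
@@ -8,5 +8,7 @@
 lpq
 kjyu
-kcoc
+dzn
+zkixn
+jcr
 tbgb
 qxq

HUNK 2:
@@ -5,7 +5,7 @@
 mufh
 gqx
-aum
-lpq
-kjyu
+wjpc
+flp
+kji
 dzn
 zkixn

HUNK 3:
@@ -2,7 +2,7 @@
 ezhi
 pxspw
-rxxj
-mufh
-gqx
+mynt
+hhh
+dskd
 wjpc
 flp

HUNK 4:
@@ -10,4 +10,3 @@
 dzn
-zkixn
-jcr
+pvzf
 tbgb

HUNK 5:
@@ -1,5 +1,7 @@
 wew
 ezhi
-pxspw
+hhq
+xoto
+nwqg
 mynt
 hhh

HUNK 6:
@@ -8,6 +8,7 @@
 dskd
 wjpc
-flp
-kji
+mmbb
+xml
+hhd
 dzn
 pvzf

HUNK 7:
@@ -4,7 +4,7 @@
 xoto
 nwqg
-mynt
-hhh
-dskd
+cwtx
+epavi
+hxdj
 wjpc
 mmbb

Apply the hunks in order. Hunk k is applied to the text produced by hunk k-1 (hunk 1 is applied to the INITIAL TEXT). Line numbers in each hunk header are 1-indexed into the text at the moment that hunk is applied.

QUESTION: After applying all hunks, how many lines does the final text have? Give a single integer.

Hunk 1: at line 8 remove [kcoc] add [dzn,zkixn,jcr] -> 15 lines: wew ezhi pxspw rxxj mufh gqx aum lpq kjyu dzn zkixn jcr tbgb qxq sjctg
Hunk 2: at line 5 remove [aum,lpq,kjyu] add [wjpc,flp,kji] -> 15 lines: wew ezhi pxspw rxxj mufh gqx wjpc flp kji dzn zkixn jcr tbgb qxq sjctg
Hunk 3: at line 2 remove [rxxj,mufh,gqx] add [mynt,hhh,dskd] -> 15 lines: wew ezhi pxspw mynt hhh dskd wjpc flp kji dzn zkixn jcr tbgb qxq sjctg
Hunk 4: at line 10 remove [zkixn,jcr] add [pvzf] -> 14 lines: wew ezhi pxspw mynt hhh dskd wjpc flp kji dzn pvzf tbgb qxq sjctg
Hunk 5: at line 1 remove [pxspw] add [hhq,xoto,nwqg] -> 16 lines: wew ezhi hhq xoto nwqg mynt hhh dskd wjpc flp kji dzn pvzf tbgb qxq sjctg
Hunk 6: at line 8 remove [flp,kji] add [mmbb,xml,hhd] -> 17 lines: wew ezhi hhq xoto nwqg mynt hhh dskd wjpc mmbb xml hhd dzn pvzf tbgb qxq sjctg
Hunk 7: at line 4 remove [mynt,hhh,dskd] add [cwtx,epavi,hxdj] -> 17 lines: wew ezhi hhq xoto nwqg cwtx epavi hxdj wjpc mmbb xml hhd dzn pvzf tbgb qxq sjctg
Final line count: 17

Answer: 17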